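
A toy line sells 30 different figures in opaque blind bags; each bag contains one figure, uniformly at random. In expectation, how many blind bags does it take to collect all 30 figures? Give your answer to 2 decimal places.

119.85

The wait to go from k to k+1 distinct figures is geometric with mean 30/(30-k).
E[T] = 30/30 + 30/29 + 30/28 + ... + 30/2 + 30/1 = 30·H_{30}.
H_{30} = 3.995, so E[T] = 119.850.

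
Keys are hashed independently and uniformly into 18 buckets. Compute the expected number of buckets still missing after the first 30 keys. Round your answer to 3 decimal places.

For each bucket, P(unseen after 30) = (17/18)^30 = 0.1800.
By linearity of expectation, E[unseen] = 18·(17/18)^30 = 3.2401.

3.240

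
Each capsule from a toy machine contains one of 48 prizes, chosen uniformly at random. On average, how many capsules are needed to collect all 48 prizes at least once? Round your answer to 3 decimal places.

214.022

After k distinct prizes have appeared, the next capsule gives a new one with probability (48-k)/48, so the expected wait for the (k+1)-th is 48/(48-k).
E[T] = 48/48 + 48/47 + 48/46 + ... + 48/2 + 48/1 = 48·H_{48}.
H_{48} = 4.4588, so E[T] = 214.0223.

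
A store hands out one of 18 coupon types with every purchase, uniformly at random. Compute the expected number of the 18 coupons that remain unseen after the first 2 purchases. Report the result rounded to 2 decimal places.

For each coupon, P(unseen after 2) = (17/18)^2 = 0.892.
By linearity of expectation, E[unseen] = 18·(17/18)^2 = 16.056.

16.06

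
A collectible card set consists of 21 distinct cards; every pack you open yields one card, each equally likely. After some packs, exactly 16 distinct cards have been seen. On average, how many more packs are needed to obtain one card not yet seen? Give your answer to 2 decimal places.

4.20

Each pack yields a new card with probability (21-16)/21 = 5/21, so the wait is geometric with mean 21/5.
E = 21/5 = 4.200.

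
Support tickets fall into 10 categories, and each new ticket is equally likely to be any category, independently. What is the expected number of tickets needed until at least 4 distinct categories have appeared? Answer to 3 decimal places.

Going from k to k+1 distinct takes a geometric number of tickets with mean 10/(10-k).
Sum over k = 0,...,3: E = 10/10 + 10/9 + 10/8 + 10/7 = 4.7897.

4.790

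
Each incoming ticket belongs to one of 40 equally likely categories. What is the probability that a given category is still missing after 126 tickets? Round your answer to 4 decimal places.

0.0412

On each ticket the fixed category fails to appear with probability 39/40.
P(still missing after 126) = (39/40)^126 = 0.04117.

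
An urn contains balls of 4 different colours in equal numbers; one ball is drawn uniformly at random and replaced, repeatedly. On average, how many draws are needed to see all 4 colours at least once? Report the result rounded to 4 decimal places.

8.3333

After k distinct colours have appeared, the next draw gives a new one with probability (4-k)/4, so the expected wait for the (k+1)-th is 4/(4-k).
E[T] = 4/4 + 4/3 + 4/2 + 4/1 = 4·H_{4}.
H_{4} = 2.08333, so E[T] = 8.33333.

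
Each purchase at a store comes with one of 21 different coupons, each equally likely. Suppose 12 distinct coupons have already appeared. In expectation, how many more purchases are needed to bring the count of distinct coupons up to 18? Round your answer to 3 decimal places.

20.908

From k distinct to k+1 distinct takes on average 21/(21-k) purchases.
Sum over k = 12,...,17: E = 21/9 + 21/8 + 21/7 + 21/6 + 21/5 + 21/4 = 20.9083.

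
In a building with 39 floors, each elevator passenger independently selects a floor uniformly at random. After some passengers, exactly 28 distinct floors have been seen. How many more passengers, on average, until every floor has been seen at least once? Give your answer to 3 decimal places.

From k distinct to k+1 distinct takes on average 39/(39-k) passengers.
Sum over k = 28,...,38: E = 39/11 + 39/10 + 39/9 + ... + 39/2 + 39/1 = 117.7752.

117.775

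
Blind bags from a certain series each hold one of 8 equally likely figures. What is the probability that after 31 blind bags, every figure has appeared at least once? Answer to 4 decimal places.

0.8763

By inclusion–exclusion over which figures are missing,
P(all seen) = Σ_{j=0}^{8} (-1)^j C(8,j)((8-j)/8)^31
= 1.00000 - 0.12745 + 0.00375 - 0.00003 + 0.00000 - 0.00000 + 0.00000 - 0.00000 + 0.00000
= 0.87627.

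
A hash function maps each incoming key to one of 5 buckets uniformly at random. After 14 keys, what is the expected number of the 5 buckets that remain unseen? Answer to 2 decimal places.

For each bucket, P(unseen after 14) = (4/5)^14 = 0.044.
By linearity of expectation, E[unseen] = 5·(4/5)^14 = 0.220.

0.22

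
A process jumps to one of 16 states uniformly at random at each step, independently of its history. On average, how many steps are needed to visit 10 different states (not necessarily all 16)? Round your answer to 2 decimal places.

Going from k to k+1 distinct takes a geometric number of steps with mean 16/(16-k).
Sum over k = 0,...,9: E = 16/16 + 16/15 + 16/14 + ... + 16/8 + 16/7 = 14.892.

14.89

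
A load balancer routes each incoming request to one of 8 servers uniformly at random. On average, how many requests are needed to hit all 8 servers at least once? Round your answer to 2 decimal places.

The wait to go from k to k+1 distinct servers is geometric with mean 8/(8-k).
E[T] = 8/8 + 8/7 + 8/6 + ... + 8/2 + 8/1 = 8·H_{8}.
H_{8} = 2.718, so E[T] = 21.743.

21.74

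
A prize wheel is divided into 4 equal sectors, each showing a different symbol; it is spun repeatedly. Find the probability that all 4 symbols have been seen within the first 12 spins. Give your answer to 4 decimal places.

Let A_i be the event that symbol i is missing after 12 spins. By inclusion–exclusion on the A_i,
P(all seen) = Σ_{j=0}^{4} (-1)^j C(4,j)((4-j)/4)^12
= 1.00000 - 0.12671 + 0.00146 - 0.00000 + 0.00000
= 0.87476.

0.8748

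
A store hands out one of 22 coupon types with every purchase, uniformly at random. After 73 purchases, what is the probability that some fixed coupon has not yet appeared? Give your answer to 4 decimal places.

0.0335

On each purchase the fixed coupon fails to appear with probability 21/22.
P(still missing after 73) = (21/22)^73 = 0.03351.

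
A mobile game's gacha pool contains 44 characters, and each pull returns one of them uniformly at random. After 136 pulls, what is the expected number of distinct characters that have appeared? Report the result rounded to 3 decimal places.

42.070

For each character, P(seen in 136 pulls) = 1 - (43/44)^136 = 0.9561.
By linearity of expectation, E[distinct seen] = 44·(1 - (43/44)^136) = 42.0698.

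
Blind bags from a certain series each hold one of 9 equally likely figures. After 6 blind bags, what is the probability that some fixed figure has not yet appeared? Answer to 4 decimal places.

0.4933

On each blind bag the fixed figure fails to appear with probability 8/9.
P(still missing after 6) = (8/9)^6 = 0.49327.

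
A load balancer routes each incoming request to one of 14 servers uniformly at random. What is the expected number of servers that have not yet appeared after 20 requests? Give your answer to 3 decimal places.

For each server, P(unseen after 20) = (13/14)^20 = 0.2271.
By linearity of expectation, E[unseen] = 14·(13/14)^20 = 3.1801.

3.180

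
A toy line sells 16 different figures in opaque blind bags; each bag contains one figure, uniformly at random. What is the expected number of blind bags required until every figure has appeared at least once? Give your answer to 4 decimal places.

The wait to go from k to k+1 distinct figures is geometric with mean 16/(16-k).
E[T] = 16/16 + 16/15 + 16/14 + ... + 16/2 + 16/1 = 16·H_{16}.
H_{16} = 3.38073, so E[T] = 54.09166.

54.0917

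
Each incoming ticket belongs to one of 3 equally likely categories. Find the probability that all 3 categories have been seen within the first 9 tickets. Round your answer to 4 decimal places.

0.9221

By inclusion–exclusion over which categories are missing,
P(all seen) = Σ_{j=0}^{3} (-1)^j C(3,j)((3-j)/3)^9
= 1.00000 - 0.07804 + 0.00015 - 0.00000
= 0.92212.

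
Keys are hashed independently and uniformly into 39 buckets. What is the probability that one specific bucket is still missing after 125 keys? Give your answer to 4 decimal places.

On each key the fixed bucket fails to appear with probability 38/39.
P(still missing after 125) = (38/39)^125 = 0.03889.

0.0389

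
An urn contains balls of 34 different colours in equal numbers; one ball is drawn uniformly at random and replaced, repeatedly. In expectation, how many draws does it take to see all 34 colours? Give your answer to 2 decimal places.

The wait to go from k to k+1 distinct colours is geometric with mean 34/(34-k).
E[T] = 34/34 + 34/33 + 34/32 + ... + 34/2 + 34/1 = 34·H_{34}.
H_{34} = 4.118, so E[T] = 140.019.

140.02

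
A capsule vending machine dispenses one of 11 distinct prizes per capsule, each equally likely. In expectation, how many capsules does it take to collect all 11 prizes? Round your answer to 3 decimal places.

The wait to go from k to k+1 distinct prizes is geometric with mean 11/(11-k).
E[T] = 11/11 + 11/10 + 11/9 + ... + 11/2 + 11/1 = 11·H_{11}.
H_{11} = 3.0199, so E[T] = 33.2187.

33.219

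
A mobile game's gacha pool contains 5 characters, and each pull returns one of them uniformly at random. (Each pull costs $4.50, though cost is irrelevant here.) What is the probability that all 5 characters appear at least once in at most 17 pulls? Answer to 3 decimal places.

0.889

Let A_i be the event that character i is missing after 17 pulls. By inclusion–exclusion on the A_i,
P(all seen) = Σ_{j=0}^{5} (-1)^j C(5,j)((5-j)/5)^17
= 1.0000 - 0.1126 + 0.0017 - 0.0000 + 0.0000 - 0.0000
= 0.8891.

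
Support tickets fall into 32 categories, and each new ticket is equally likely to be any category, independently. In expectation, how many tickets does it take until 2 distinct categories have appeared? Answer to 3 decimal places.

2.032

Going from k to k+1 distinct takes a geometric number of tickets with mean 32/(32-k).
Sum over k = 0,...,1: E = 32/32 + 32/31 = 2.0323.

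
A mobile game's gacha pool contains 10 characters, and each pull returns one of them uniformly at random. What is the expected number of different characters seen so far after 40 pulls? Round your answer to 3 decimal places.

For each character, P(seen in 40 pulls) = 1 - (9/10)^40 = 0.9852.
By linearity of expectation, E[distinct seen] = 10·(1 - (9/10)^40) = 9.8522.

9.852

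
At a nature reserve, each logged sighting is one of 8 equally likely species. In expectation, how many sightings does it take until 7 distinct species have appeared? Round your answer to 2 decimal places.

13.74

With k distinct species already seen, the next new one arrives after an expected 8/(8-k) sightings.
Sum over k = 0,...,6: E = 8/8 + 8/7 + 8/6 + ... + 8/3 + 8/2 = 13.743.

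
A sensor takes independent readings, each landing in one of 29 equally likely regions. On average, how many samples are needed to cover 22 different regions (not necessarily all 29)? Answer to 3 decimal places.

With k distinct regions already seen, the next new one arrives after an expected 29/(29-k) samples.
Sum over k = 0,...,21: E = 29/29 + 29/28 + 29/27 + ... + 29/9 + 29/8 = 39.6951.

39.695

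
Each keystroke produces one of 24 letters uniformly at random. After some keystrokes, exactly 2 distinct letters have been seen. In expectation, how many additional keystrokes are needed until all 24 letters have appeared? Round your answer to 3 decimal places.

88.580

With k distinct letters already seen, the next new one takes an expected 24/(24-k) keystrokes.
Sum over k = 2,...,23: E = 24/22 + 24/21 + 24/20 + ... + 24/2 + 24/1 = 88.5795.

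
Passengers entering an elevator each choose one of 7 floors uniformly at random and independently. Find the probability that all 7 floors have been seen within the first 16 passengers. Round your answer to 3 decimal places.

0.498

Let A_i be the event that floor i is missing after 16 passengers. By inclusion–exclusion on the A_i,
P(all seen) = Σ_{j=0}^{7} (-1)^j C(7,j)((7-j)/7)^16
= 1.0000 - 0.5942 + 0.0964 - 0.0045 + 0.0000 - 0.0000 + 0.0000 - 0.0000
= 0.4977.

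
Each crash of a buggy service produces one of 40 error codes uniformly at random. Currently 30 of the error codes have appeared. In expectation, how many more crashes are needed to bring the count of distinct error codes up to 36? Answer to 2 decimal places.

33.83

The wait to go from k to k+1 distinct error codes is geometric with mean 40/(40-k).
Sum over k = 30,...,35: E = 40/10 + 40/9 + 40/8 + 40/7 + 40/6 + 40/5 = 33.825.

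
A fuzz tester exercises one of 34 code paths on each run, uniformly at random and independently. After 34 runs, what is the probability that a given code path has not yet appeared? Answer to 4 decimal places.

Each run misses the fixed code path with probability (34-1)/34 = 33/34, independently.
P(still missing after 34) = (33/34)^34 = 0.36240.

0.3624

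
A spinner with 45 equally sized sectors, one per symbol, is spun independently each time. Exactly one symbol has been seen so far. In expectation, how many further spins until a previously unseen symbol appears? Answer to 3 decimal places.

The number of spins until the next new symbol is geometric with success probability 44/45, so its mean is 45/44.
E = 45/44 = 1.0227.

1.023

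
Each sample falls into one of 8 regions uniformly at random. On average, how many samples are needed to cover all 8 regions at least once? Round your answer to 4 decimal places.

21.7429

Split into phases: going from k distinct to k+1 distinct takes on average 8/(8-k) samples.
E[T] = 8/8 + 8/7 + 8/6 + ... + 8/2 + 8/1 = 8·H_{8}.
H_{8} = 2.71786, so E[T] = 21.74286.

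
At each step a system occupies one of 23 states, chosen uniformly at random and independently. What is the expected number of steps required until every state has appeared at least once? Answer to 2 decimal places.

After k distinct states have appeared, the next step gives a new one with probability (23-k)/23, so the expected wait for the (k+1)-th is 23/(23-k).
E[T] = 23/23 + 23/22 + 23/21 + ... + 23/2 + 23/1 = 23·H_{23}.
H_{23} = 3.734, so E[T] = 85.889.

85.89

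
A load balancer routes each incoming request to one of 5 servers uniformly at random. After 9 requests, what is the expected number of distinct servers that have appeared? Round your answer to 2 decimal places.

For each server, P(seen in 9 requests) = 1 - (4/5)^9 = 0.866.
By linearity of expectation, E[distinct seen] = 5·(1 - (4/5)^9) = 4.329.

4.33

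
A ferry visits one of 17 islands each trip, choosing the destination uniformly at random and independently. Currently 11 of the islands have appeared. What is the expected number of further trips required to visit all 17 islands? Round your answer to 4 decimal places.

The wait to go from k to k+1 distinct islands is geometric with mean 17/(17-k).
Sum over k = 11,...,16: E = 17/6 + 17/5 + 17/4 + 17/3 + 17/2 + 17/1 = 41.65000.

41.6500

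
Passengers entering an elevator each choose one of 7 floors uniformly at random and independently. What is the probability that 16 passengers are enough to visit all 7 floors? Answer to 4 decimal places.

Let A_i be the event that floor i is missing after 16 passengers. By inclusion–exclusion on the A_i,
P(all seen) = Σ_{j=0}^{7} (-1)^j C(7,j)((7-j)/7)^16
= 1.00000 - 0.59422 + 0.09642 - 0.00452 + 0.00005 - 0.00000 + 0.00000 - 0.00000
= 0.49772.

0.4977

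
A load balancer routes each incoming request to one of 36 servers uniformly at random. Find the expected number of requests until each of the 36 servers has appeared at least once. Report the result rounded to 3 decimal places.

The wait to go from k to k+1 distinct servers is geometric with mean 36/(36-k).
E[T] = 36/36 + 36/35 + 36/34 + ... + 36/2 + 36/1 = 36·H_{36}.
H_{36} = 4.1746, so E[T] = 150.2841.

150.284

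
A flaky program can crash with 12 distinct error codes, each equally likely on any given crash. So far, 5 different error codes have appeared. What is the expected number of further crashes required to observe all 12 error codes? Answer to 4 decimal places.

31.1143

With k distinct error codes already seen, the next new one takes an expected 12/(12-k) crashes.
Sum over k = 5,...,11: E = 12/7 + 12/6 + 12/5 + ... + 12/2 + 12/1 = 31.11429.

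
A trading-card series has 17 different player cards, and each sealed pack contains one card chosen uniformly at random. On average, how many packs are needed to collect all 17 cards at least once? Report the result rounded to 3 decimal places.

After k distinct cards have appeared, the next pack gives a new one with probability (17-k)/17, so the expected wait for the (k+1)-th is 17/(17-k).
E[T] = 17/17 + 17/16 + 17/15 + ... + 17/2 + 17/1 = 17·H_{17}.
H_{17} = 3.4396, so E[T] = 58.4724.

58.472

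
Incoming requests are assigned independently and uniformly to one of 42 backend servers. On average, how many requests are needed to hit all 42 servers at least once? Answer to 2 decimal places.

The wait to go from k to k+1 distinct servers is geometric with mean 42/(42-k).
E[T] = 42/42 + 42/41 + 42/40 + ... + 42/2 + 42/1 = 42·H_{42}.
H_{42} = 4.327, so E[T] = 181.723.

181.72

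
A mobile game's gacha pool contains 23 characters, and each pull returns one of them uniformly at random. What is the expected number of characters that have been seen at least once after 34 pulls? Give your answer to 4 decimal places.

17.9260

For each character, P(seen in 34 pulls) = 1 - (22/23)^34 = 0.77939.
By linearity of expectation, E[distinct seen] = 23·(1 - (22/23)^34) = 17.92598.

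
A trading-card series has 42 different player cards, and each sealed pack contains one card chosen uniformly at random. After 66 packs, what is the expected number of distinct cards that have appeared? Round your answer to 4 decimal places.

For each card, P(seen in 66 packs) = 1 - (41/42)^66 = 0.79616.
By linearity of expectation, E[distinct seen] = 42·(1 - (41/42)^66) = 33.43888.

33.4389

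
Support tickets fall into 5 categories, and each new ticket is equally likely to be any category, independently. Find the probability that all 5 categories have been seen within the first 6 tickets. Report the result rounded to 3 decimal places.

By inclusion–exclusion over which categories are missing,
P(all seen) = Σ_{j=0}^{5} (-1)^j C(5,j)((5-j)/5)^6
= 1.0000 - 1.3107 + 0.4666 - 0.0410 + 0.0003 - 0.0000
= 0.1152.

0.115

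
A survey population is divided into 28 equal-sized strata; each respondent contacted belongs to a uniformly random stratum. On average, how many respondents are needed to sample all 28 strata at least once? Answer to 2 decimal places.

109.96

After k distinct strata have appeared, the next respondent gives a new one with probability (28-k)/28, so the expected wait for the (k+1)-th is 28/(28-k).
E[T] = 28/28 + 28/27 + 28/26 + ... + 28/2 + 28/1 = 28·H_{28}.
H_{28} = 3.927, so E[T] = 109.961.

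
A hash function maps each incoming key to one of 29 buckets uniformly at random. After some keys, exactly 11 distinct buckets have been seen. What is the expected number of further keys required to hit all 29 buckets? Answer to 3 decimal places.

The wait to go from k to k+1 distinct buckets is geometric with mean 29/(29-k).
Sum over k = 11,...,28: E = 29/18 + 29/17 + 29/16 + ... + 29/2 + 29/1 = 101.3581.

101.358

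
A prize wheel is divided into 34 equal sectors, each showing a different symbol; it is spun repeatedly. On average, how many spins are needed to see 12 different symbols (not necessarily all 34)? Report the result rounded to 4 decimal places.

Going from k to k+1 distinct takes a geometric number of spins with mean 34/(34-k).
Sum over k = 0,...,11: E = 34/34 + 34/33 + 34/32 + ... + 34/24 + 34/23 = 14.53149.

14.5315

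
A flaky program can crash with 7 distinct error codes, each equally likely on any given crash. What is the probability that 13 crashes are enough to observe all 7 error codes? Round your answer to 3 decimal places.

0.297

By inclusion–exclusion over which error codes are missing,
P(all seen) = Σ_{j=0}^{7} (-1)^j C(7,j)((7-j)/7)^13
= 1.0000 - 0.9436 + 0.2646 - 0.0242 + 0.0006 - 0.0000 + 0.0000 - 0.0000
= 0.2973.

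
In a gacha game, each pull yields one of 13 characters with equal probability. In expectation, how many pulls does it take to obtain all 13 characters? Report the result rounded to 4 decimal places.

After k distinct characters have appeared, the next pull gives a new one with probability (13-k)/13, so the expected wait for the (k+1)-th is 13/(13-k).
E[T] = 13/13 + 13/12 + 13/11 + ... + 13/2 + 13/1 = 13·H_{13}.
H_{13} = 3.18013, so E[T] = 41.34174.

41.3417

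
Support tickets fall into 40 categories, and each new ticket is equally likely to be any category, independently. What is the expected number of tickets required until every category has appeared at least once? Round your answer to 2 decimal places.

171.14

After k distinct categories have appeared, the next ticket gives a new one with probability (40-k)/40, so the expected wait for the (k+1)-th is 40/(40-k).
E[T] = 40/40 + 40/39 + 40/38 + ... + 40/2 + 40/1 = 40·H_{40}.
H_{40} = 4.279, so E[T] = 171.142.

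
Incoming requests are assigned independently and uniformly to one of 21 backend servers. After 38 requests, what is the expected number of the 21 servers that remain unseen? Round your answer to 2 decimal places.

3.29

For each server, P(unseen after 38) = (20/21)^38 = 0.157.
By linearity of expectation, E[unseen] = 21·(20/21)^38 = 3.289.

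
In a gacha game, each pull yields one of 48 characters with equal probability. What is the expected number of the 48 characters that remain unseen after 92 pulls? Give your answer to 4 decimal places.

For each character, P(unseen after 92) = (47/48)^92 = 0.14415.
By linearity of expectation, E[unseen] = 48·(47/48)^92 = 6.91911.

6.9191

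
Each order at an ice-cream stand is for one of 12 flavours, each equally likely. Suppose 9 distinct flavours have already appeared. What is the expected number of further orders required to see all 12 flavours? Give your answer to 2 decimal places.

From k distinct to k+1 distinct takes on average 12/(12-k) orders.
Sum over k = 9,...,11: E = 12/3 + 12/2 + 12/1 = 22.000.

22.00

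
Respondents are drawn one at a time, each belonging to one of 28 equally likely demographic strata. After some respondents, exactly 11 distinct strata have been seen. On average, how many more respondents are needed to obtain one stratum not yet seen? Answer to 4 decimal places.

1.6471

Each respondent yields a new stratum with probability (28-11)/28 = 17/28, so the wait is geometric with mean 28/17.
E = 28/17 = 1.64706.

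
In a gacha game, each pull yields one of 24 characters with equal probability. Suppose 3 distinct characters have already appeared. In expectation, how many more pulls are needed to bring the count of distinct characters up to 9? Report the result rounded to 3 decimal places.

From k distinct to k+1 distinct takes on average 24/(24-k) pulls.
Sum over k = 3,...,8: E = 24/21 + 24/20 + 24/19 + 24/18 + 24/17 + 24/16 = 7.8511.

7.851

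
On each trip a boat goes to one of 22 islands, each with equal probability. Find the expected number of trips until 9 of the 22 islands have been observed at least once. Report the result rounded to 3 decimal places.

11.235

With k distinct islands already seen, the next new one arrives after an expected 22/(22-k) trips.
Sum over k = 0,...,8: E = 22/22 + 22/21 + 22/20 + ... + 22/15 + 22/14 = 11.2349.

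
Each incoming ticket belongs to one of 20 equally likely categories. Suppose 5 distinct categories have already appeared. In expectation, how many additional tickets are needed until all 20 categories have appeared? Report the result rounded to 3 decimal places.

With k distinct categories already seen, the next new one takes an expected 20/(20-k) tickets.
Sum over k = 5,...,19: E = 20/15 + 20/14 + 20/13 + ... + 20/2 + 20/1 = 66.3646.

66.365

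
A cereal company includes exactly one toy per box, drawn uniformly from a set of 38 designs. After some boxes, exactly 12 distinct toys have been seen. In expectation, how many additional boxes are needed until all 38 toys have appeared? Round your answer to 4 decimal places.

From k distinct to k+1 distinct takes on average 38/(38-k) boxes.
Sum over k = 12,...,37: E = 38/26 + 38/25 + 38/24 + ... + 38/2 + 38/1 = 146.46795.

146.4679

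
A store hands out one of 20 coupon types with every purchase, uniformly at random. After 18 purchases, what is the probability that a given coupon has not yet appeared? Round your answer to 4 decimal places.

Each purchase misses the fixed coupon with probability (20-1)/20 = 19/20, independently.
P(still missing after 18) = (19/20)^18 = 0.39721.

0.3972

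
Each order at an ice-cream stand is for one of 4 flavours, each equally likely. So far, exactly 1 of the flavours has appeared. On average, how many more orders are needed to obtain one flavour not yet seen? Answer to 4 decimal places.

1.3333

The number of orders until the next new flavour is geometric with success probability 3/4, so its mean is 4/3.
E = 4/3 = 1.33333.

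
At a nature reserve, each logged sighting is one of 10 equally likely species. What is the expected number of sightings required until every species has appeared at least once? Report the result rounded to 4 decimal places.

After k distinct species have appeared, the next sighting gives a new one with probability (10-k)/10, so the expected wait for the (k+1)-th is 10/(10-k).
E[T] = 10/10 + 10/9 + 10/8 + ... + 10/2 + 10/1 = 10·H_{10}.
H_{10} = 2.92897, so E[T] = 29.28968.

29.2897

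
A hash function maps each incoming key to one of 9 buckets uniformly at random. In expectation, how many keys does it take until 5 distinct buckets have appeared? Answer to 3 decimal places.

6.711

Going from k to k+1 distinct takes a geometric number of keys with mean 9/(9-k).
Sum over k = 0,...,4: E = 9/9 + 9/8 + 9/7 + 9/6 + 9/5 = 6.7107.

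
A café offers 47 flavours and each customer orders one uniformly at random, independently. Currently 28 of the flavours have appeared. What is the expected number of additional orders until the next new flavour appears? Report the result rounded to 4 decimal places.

2.4737

The number of orders until the next new flavour is geometric with success probability 19/47, so its mean is 47/19.
E = 47/19 = 2.47368.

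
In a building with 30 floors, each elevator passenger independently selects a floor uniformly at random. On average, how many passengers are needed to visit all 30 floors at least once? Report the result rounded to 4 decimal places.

119.8496

The wait to go from k to k+1 distinct floors is geometric with mean 30/(30-k).
E[T] = 30/30 + 30/29 + 30/28 + ... + 30/2 + 30/1 = 30·H_{30}.
H_{30} = 3.99499, so E[T] = 119.84961.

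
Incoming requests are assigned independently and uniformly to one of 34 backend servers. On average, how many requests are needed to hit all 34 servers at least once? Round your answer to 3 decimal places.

140.019

The wait to go from k to k+1 distinct servers is geometric with mean 34/(34-k).
E[T] = 34/34 + 34/33 + 34/32 + ... + 34/2 + 34/1 = 34·H_{34}.
H_{34} = 4.1182, so E[T] = 140.0191.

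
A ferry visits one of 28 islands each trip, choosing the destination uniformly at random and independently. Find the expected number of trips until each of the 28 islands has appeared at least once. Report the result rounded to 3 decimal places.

Split into phases: going from k distinct to k+1 distinct takes on average 28/(28-k) trips.
E[T] = 28/28 + 28/27 + 28/26 + ... + 28/2 + 28/1 = 28·H_{28}.
H_{28} = 3.9272, so E[T] = 109.9608.

109.961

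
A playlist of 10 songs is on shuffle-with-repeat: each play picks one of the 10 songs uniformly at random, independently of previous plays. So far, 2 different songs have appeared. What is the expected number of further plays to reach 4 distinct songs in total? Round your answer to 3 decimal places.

2.679

From k distinct to k+1 distinct takes on average 10/(10-k) plays.
Sum over k = 2,...,3: E = 10/8 + 10/7 = 2.6786.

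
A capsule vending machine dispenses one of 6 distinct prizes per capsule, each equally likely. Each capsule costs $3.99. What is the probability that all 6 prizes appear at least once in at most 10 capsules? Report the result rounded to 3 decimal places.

0.272

By inclusion–exclusion over which prizes are missing,
P(all seen) = Σ_{j=0}^{6} (-1)^j C(6,j)((6-j)/6)^10
= 1.0000 - 0.9690 + 0.2601 - 0.0195 + 0.0003 - 0.0000 + 0.0000
= 0.2718.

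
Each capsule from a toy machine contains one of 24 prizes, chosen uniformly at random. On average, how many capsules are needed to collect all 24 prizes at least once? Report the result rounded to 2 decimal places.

90.62

Split into phases: going from k distinct to k+1 distinct takes on average 24/(24-k) capsules.
E[T] = 24/24 + 24/23 + 24/22 + ... + 24/2 + 24/1 = 24·H_{24}.
H_{24} = 3.776, so E[T] = 90.623.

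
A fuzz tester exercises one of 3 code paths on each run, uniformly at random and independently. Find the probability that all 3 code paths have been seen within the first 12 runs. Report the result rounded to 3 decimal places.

Let A_i be the event that code path i is missing after 12 runs. By inclusion–exclusion on the A_i,
P(all seen) = Σ_{j=0}^{3} (-1)^j C(3,j)((3-j)/3)^12
= 1.0000 - 0.0231 + 0.0000 - 0.0000
= 0.9769.

0.977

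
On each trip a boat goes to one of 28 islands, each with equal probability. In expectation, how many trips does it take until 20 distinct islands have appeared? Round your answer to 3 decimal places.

33.861

Going from k to k+1 distinct takes a geometric number of trips with mean 28/(28-k).
Sum over k = 0,...,19: E = 28/28 + 28/27 + 28/26 + ... + 28/10 + 28/9 = 33.8608.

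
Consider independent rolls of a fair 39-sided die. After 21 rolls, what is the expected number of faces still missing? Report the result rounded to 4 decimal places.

22.6029

For each face, P(unseen after 21) = (38/39)^21 = 0.57956.
By linearity of expectation, E[unseen] = 39·(38/39)^21 = 22.60286.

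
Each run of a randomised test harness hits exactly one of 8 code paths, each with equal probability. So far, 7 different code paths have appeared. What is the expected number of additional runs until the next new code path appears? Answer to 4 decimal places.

8.0000

The number of runs until the next new code path is geometric with success probability 1/8, so its mean is 8/1.
E = 8/1 = 8.00000.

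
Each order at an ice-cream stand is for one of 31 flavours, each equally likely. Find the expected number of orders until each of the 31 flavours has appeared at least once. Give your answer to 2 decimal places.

Split into phases: going from k distinct to k+1 distinct takes on average 31/(31-k) orders.
E[T] = 31/31 + 31/30 + 31/29 + ... + 31/2 + 31/1 = 31·H_{31}.
H_{31} = 4.027, so E[T] = 124.845.

124.84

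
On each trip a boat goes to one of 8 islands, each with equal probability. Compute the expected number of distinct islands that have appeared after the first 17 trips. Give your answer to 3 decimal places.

For each island, P(seen in 17 trips) = 1 - (7/8)^17 = 0.8967.
By linearity of expectation, E[distinct seen] = 8·(1 - (7/8)^17) = 7.1735.

7.174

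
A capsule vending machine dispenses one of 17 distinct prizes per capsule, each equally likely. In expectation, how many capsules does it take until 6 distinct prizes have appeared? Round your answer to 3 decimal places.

7.134

With k distinct prizes already seen, the next new one arrives after an expected 17/(17-k) capsules.
Sum over k = 0,...,5: E = 17/17 + 17/16 + 17/15 + 17/14 + 17/13 + 17/12 = 7.1345.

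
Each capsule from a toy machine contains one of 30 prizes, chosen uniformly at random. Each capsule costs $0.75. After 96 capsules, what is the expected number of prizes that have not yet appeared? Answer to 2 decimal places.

1.16

For each prize, P(unseen after 96) = (29/30)^96 = 0.039.
By linearity of expectation, E[unseen] = 30·(29/30)^96 = 1.158.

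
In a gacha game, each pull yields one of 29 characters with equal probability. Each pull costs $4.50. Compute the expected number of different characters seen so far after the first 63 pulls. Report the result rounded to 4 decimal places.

For each character, P(seen in 63 pulls) = 1 - (28/29)^63 = 0.89038.
By linearity of expectation, E[distinct seen] = 29·(1 - (28/29)^63) = 25.82108.

25.8211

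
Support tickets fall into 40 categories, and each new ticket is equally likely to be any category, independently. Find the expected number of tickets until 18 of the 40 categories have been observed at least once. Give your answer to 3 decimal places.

23.509

Going from k to k+1 distinct takes a geometric number of tickets with mean 40/(40-k).
Sum over k = 0,...,17: E = 40/40 + 40/39 + 40/38 + ... + 40/24 + 40/23 = 23.5092.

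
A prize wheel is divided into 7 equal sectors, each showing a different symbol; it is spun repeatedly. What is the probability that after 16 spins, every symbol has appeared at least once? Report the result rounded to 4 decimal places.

0.4977

Let A_i be the event that symbol i is missing after 16 spins. By inclusion–exclusion on the A_i,
P(all seen) = Σ_{j=0}^{7} (-1)^j C(7,j)((7-j)/7)^16
= 1.00000 - 0.59422 + 0.09642 - 0.00452 + 0.00005 - 0.00000 + 0.00000 - 0.00000
= 0.49772.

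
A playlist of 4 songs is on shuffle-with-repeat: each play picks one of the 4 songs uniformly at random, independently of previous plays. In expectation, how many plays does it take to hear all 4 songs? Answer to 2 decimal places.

Split into phases: going from k distinct to k+1 distinct takes on average 4/(4-k) plays.
E[T] = 4/4 + 4/3 + 4/2 + 4/1 = 4·H_{4}.
H_{4} = 2.083, so E[T] = 8.333.

8.33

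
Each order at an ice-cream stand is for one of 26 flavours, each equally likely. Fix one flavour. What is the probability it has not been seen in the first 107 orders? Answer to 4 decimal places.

0.0150

On each order the fixed flavour fails to appear with probability 25/26.
P(still missing after 107) = (25/26)^107 = 0.01505.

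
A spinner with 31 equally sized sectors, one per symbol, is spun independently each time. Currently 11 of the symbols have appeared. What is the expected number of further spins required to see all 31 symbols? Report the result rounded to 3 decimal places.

111.530

With k distinct symbols already seen, the next new one takes an expected 31/(31-k) spins.
Sum over k = 11,...,30: E = 31/20 + 31/19 + 31/18 + ... + 31/2 + 31/1 = 111.5299.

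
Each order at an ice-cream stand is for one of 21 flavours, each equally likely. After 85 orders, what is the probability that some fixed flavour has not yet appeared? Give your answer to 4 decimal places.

Each order misses the fixed flavour with probability (21-1)/21 = 20/21, independently.
P(still missing after 85) = (20/21)^85 = 0.01581.

0.0158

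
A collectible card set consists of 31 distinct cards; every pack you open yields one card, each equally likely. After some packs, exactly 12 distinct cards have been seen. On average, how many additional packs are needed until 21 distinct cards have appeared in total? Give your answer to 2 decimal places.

19.18

With k distinct cards already seen, the next new one takes an expected 31/(31-k) packs.
Sum over k = 12,...,20: E = 31/19 + 31/18 + 31/17 + ... + 31/12 + 31/11 = 19.182.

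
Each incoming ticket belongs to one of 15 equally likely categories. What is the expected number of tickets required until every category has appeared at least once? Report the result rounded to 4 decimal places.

49.7734

The wait to go from k to k+1 distinct categories is geometric with mean 15/(15-k).
E[T] = 15/15 + 15/14 + 15/13 + ... + 15/2 + 15/1 = 15·H_{15}.
H_{15} = 3.31823, so E[T] = 49.77343.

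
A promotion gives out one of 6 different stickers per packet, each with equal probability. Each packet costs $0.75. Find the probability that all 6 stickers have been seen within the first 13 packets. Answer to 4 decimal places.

Let A_i be the event that sticker i is missing after 13 packets. By inclusion–exclusion on the A_i,
P(all seen) = Σ_{j=0}^{6} (-1)^j C(6,j)((6-j)/6)^13
= 1.00000 - 0.56078 + 0.07707 - 0.00244 + 0.00001 - 0.00000 + 0.00000
= 0.51386.

0.5139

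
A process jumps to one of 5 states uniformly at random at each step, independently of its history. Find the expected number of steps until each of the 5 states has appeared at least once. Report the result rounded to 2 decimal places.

11.42

The wait to go from k to k+1 distinct states is geometric with mean 5/(5-k).
E[T] = 5/5 + 5/4 + 5/3 + 5/2 + 5/1 = 5·H_{5}.
H_{5} = 2.283, so E[T] = 11.417.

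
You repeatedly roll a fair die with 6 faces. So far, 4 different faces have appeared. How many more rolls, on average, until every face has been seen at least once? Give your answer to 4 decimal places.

With k distinct faces already seen, the next new one takes an expected 6/(6-k) rolls.
Sum over k = 4,...,5: E = 6/2 + 6/1 = 9.00000.

9.0000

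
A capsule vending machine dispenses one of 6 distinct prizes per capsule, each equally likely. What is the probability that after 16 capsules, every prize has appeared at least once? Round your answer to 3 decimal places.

By inclusion–exclusion over which prizes are missing,
P(all seen) = Σ_{j=0}^{6} (-1)^j C(6,j)((6-j)/6)^16
= 1.0000 - 0.3245 + 0.0228 - 0.0003 + 0.0000 - 0.0000 + 0.0000
= 0.6980.

0.698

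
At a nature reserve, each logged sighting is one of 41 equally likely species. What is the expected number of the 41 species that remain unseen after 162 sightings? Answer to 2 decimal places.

For each species, P(unseen after 162) = (40/41)^162 = 0.018.
By linearity of expectation, E[unseen] = 41·(40/41)^162 = 0.751.

0.75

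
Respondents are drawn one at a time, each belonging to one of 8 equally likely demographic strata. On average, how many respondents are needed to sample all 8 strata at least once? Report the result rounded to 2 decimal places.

21.74

Split into phases: going from k distinct to k+1 distinct takes on average 8/(8-k) respondents.
E[T] = 8/8 + 8/7 + 8/6 + ... + 8/2 + 8/1 = 8·H_{8}.
H_{8} = 2.718, so E[T] = 21.743.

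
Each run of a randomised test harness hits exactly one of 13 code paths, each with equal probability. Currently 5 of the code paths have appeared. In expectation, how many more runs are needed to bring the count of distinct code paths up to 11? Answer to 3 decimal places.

15.832

The wait to go from k to k+1 distinct code paths is geometric with mean 13/(13-k).
Sum over k = 5,...,10: E = 13/8 + 13/7 + 13/6 + 13/5 + 13/4 + 13/3 = 15.8321.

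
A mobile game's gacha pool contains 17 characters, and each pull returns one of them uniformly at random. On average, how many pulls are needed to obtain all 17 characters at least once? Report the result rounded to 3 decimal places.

The wait to go from k to k+1 distinct characters is geometric with mean 17/(17-k).
E[T] = 17/17 + 17/16 + 17/15 + ... + 17/2 + 17/1 = 17·H_{17}.
H_{17} = 3.4396, so E[T] = 58.4724.

58.472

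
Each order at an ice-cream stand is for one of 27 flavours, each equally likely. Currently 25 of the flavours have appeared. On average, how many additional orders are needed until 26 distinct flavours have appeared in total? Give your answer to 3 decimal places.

13.500

The wait to go from k to k+1 distinct flavours is geometric with mean 27/(27-k).
Only the k = 25 term is needed: E = 27/2 = 13.5000.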